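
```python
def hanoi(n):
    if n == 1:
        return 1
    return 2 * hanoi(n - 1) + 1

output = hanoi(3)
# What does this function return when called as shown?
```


hanoi(3)
= 2 * hanoi(2) + 1
= 2 * (2 * hanoi(1) + 1) + 1
Now compute bottom-up:
hanoi(1) = 1
hanoi(2) = 2 * 1 + 1 = 3
hanoi(3) = 2 * 3 + 1 = 7
= 7


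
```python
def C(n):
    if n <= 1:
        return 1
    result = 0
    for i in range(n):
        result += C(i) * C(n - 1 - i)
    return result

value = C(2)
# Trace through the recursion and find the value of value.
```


C(2)
= sum of C(i) * C(2-1-i) for i in 0..1
  C(0)*C(1) = 1*1 = 1
  C(1)*C(0) = 1*1 = 1
= 1 + 1
= 2


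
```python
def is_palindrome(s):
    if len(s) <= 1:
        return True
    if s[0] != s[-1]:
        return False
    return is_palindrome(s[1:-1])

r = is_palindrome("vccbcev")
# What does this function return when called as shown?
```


is_palindrome("vccbcev")
"vccbcev": s[0]='v' == s[-1]='v' -> is_palindrome("ccbce")
"ccbce": s[0]='c' != s[-1]='e' -> False
= False


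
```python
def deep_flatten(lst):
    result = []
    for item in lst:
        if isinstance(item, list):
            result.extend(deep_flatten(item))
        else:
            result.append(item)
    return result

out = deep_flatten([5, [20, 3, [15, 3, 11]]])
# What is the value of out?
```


deep_flatten([5, [20, 3, [15, 3, 11]]])
Processing each element:
  5 is not a list -> append 5
  [20, 3, [15, 3, 11]] is a list -> deep_flatten recursively -> [20, 3, 15, 3, 11]
= [5, 20, 3, 15, 3, 11]


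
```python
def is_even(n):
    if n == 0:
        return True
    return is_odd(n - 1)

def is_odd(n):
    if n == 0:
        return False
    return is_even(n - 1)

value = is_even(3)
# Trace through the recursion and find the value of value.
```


is_even(3)
= is_odd(2)
= is_even(1)
= is_odd(0)
n == 0: return False
= False


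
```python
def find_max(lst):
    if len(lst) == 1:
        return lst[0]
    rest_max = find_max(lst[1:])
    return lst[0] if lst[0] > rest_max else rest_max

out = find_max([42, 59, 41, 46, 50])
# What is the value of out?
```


find_max([42, 59, 41, 46, 50])
= compare 42 with find_max([59, 41, 46, 50])
= compare 59 with find_max([41, 46, 50])
= compare 41 with find_max([46, 50])
= compare 46 with find_max([50])
Base: find_max([50]) = 50
compare 46 with 50: max = 50
compare 41 with 50: max = 50
compare 59 with 50: max = 59
compare 42 with 59: max = 59
= 59


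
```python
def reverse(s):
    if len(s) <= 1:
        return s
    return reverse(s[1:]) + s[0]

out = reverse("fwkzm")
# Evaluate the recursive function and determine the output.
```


reverse("fwkzm")
= reverse("wkzm") + "f"
= reverse("kzm") + "w" + "f"
= reverse("zm") + "k" + "w" + "f"
= reverse("m") + "z" + "k" + "w" + "f"
= "m" + "z" + "k" + "w" + "f"
= "mzkwf"


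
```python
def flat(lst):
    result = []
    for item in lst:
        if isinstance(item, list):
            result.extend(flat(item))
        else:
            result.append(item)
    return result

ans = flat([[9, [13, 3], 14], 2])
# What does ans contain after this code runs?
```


flat([[9, [13, 3], 14], 2])
Processing each element:
  [9, [13, 3], 14] is a list -> flat recursively -> [9, 13, 3, 14]
  2 is not a list -> append 2
= [9, 13, 3, 14, 2]


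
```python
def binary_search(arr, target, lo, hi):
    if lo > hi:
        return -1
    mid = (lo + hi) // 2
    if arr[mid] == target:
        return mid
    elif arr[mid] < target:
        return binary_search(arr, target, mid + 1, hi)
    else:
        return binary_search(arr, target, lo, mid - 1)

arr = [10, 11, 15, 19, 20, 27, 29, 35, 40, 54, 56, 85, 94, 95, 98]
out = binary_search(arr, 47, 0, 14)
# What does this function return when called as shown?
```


binary_search(arr, 47, 0, 14)
lo=0, hi=14, mid=7, arr[mid]=35
35 < 47, search right half
lo=8, hi=14, mid=11, arr[mid]=85
85 > 47, search left half
lo=8, hi=10, mid=9, arr[mid]=54
54 > 47, search left half
lo=8, hi=8, mid=8, arr[mid]=40
40 < 47, search right half
lo > hi, target not found, return -1
= -1


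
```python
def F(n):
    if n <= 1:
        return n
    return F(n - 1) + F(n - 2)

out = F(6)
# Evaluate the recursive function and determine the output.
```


F(6)
= F(5) + F(4)
= (F(4) + F(3)) + F(4)
Computing bottom-up: F(0)=0, F(1)=1, F(2)=1, F(3)=2, F(4)=3, F(5)=5, F(6)=8
= 8


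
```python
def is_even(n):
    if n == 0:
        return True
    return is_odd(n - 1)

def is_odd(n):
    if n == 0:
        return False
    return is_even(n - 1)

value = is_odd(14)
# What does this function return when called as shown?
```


is_odd(14)
= is_even(13)
= is_odd(12)
= is_even(11)
= is_odd(10)
= is_even(9)
= is_odd(8)
= is_even(7)
= is_odd(6)
= is_even(5)
= is_odd(4)
= is_even(3)
= is_odd(2)
= is_even(1)
= is_odd(0)
n == 0: return False
= False


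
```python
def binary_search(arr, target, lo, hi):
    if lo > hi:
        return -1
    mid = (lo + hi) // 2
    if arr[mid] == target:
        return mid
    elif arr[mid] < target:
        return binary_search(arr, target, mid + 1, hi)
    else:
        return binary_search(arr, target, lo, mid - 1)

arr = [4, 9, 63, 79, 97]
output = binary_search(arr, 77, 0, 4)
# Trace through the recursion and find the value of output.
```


binary_search(arr, 77, 0, 4)
lo=0, hi=4, mid=2, arr[mid]=63
63 < 77, search right half
lo=3, hi=4, mid=3, arr[mid]=79
79 > 77, search left half
lo > hi, target not found, return -1
= -1


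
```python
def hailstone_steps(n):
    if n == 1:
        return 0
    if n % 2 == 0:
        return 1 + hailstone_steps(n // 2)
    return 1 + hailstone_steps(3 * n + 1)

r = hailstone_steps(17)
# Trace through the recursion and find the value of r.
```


hailstone_steps(17)
17 is odd -> 3*17+1 = 52 -> hailstone_steps(52)
52 is even -> hailstone_steps(26)
26 is even -> hailstone_steps(13)
13 is odd -> 3*13+1 = 40 -> hailstone_steps(40)
40 is even -> hailstone_steps(20)
20 is even -> hailstone_steps(10)
10 is even -> hailstone_steps(5)
5 is odd -> 3*5+1 = 16 -> hailstone_steps(16)
16 is even -> hailstone_steps(8)
8 is even -> hailstone_steps(4)
4 is even -> hailstone_steps(2)
2 is even -> hailstone_steps(1)
Reached 1 after 12 steps
= 12


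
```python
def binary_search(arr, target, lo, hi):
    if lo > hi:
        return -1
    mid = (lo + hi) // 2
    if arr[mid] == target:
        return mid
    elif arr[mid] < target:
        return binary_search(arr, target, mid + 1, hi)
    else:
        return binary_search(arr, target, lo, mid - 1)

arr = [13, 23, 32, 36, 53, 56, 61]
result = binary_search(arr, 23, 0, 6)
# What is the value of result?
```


binary_search(arr, 23, 0, 6)
lo=0, hi=6, mid=3, arr[mid]=36
36 > 23, search left half
lo=0, hi=2, mid=1, arr[mid]=23
arr[1] == 23, found at index 1
= 1


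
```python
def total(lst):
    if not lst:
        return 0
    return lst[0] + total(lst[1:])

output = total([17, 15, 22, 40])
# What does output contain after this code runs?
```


total([17, 15, 22, 40])
= 17 + total([15, 22, 40])
= 17 + 15 + total([22, 40])
= 17 + 15 + 22 + total([40])
= 17 + 15 + 22 + 40 + total([])
= 17 + 15 + 22 + 40 + 0
= 94


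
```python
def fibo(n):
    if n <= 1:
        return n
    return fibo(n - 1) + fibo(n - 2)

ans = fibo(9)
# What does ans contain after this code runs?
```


fibo(9)
= fibo(8) + fibo(7)
= (fibo(7) + fibo(6)) + fibo(7)
Computing bottom-up: fibo(0)=0, fibo(1)=1, fibo(2)=1, fibo(3)=2, fibo(4)=3, fibo(5)=5, fibo(6)=8, fibo(7)=13, fibo(8)=21, fibo(9)=34
= 34


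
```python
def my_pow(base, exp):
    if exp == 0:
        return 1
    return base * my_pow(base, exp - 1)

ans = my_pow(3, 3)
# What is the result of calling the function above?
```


my_pow(3, 3)
= 3 * my_pow(3, 2)
= 3 * 3 * my_pow(3, 1)
= 3 * 3 * 3 * my_pow(3, 0)
= 3 * 3 * 3 * 1
= 27


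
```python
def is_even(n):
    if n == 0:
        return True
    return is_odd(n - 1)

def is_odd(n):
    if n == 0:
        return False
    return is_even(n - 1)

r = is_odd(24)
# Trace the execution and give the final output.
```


is_odd(24)
= is_even(23)
= is_odd(22)
= is_even(21)
= is_odd(20)
= is_even(19)
= is_odd(18)
= is_even(17)
= is_odd(16)
= is_even(15)
= is_odd(14)
= is_even(13)
= is_odd(12)
= is_even(11)
= is_odd(10)
= is_even(9)
= is_odd(8)
= is_even(7)
= is_odd(6)
= is_even(5)
= is_odd(4)
= is_even(3)
= is_odd(2)
= is_even(1)
= is_odd(0)
n == 0: return False
= False


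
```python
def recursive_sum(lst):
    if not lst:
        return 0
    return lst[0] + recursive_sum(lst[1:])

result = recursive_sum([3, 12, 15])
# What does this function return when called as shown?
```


recursive_sum([3, 12, 15])
= 3 + recursive_sum([12, 15])
= 3 + 12 + recursive_sum([15])
= 3 + 12 + 15 + recursive_sum([])
= 3 + 12 + 15 + 0
= 30


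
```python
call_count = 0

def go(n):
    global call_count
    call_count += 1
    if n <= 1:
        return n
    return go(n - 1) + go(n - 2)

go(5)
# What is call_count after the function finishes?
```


go(5) calls go(4) and go(3); each non-base call branches into two more.
Let C(k) = total number of calls made by go(k), including the call to go(k) itself.
Base cases: C(0) = 1, C(1) = 1
Recurrence: C(k) = 1 + C(k-1) + C(k-2)
  C(2) = 1 + C(1) + C(0) = 1 + 1 + 1 = 3
  C(3) = 1 + C(2) + C(1) = 1 + 3 + 1 = 5
  C(4) = 1 + C(3) + C(2) = 1 + 5 + 3 = 9
  C(5) = 1 + C(4) + C(3) = 1 + 9 + 5 = 15
Total calls = C(5) = 15


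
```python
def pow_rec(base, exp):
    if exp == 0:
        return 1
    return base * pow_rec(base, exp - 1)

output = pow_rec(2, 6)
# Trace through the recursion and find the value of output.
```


pow_rec(2, 6)
= 2 * pow_rec(2, 5)
= 2 * 2 * pow_rec(2, 4)
= 2 * 2 * 2 * pow_rec(2, 3)
= 2 * 2 * 2 * 2 * pow_rec(2, 2)
= 2 * 2 * 2 * 2 * 2 * pow_rec(2, 1)
= 2 * 2 * 2 * 2 * 2 * 2 * pow_rec(2, 0)
= 2 * 2 * 2 * 2 * 2 * 2 * 1
= 64


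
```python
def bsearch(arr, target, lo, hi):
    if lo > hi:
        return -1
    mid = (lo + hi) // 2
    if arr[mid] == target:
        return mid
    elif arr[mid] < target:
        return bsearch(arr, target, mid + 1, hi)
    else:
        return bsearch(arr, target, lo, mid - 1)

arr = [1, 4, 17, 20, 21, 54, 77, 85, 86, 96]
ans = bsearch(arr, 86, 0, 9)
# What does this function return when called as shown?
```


bsearch(arr, 86, 0, 9)
lo=0, hi=9, mid=4, arr[mid]=21
21 < 86, search right half
lo=5, hi=9, mid=7, arr[mid]=85
85 < 86, search right half
lo=8, hi=9, mid=8, arr[mid]=86
arr[8] == 86, found at index 8
= 8


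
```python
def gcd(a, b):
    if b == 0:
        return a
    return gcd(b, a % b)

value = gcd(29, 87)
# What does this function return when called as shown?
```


gcd(29, 87)
= gcd(87, 29 % 87) = gcd(87, 29)
= gcd(29, 87 % 29) = gcd(29, 0)
b == 0, return a = 29


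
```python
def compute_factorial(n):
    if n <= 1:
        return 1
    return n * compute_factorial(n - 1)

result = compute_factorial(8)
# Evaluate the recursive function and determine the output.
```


compute_factorial(8)
= 8 * compute_factorial(7)
= 8 * 7 * compute_factorial(6)
= 8 * 7 * 6 * compute_factorial(5)
= 8 * 7 * 6 * 5 * compute_factorial(4)
= 8 * 7 * 6 * 5 * 4 * compute_factorial(3)
= 8 * 7 * 6 * 5 * 4 * 3 * compute_factorial(2)
= 8 * 7 * 6 * 5 * 4 * 3 * 2 * compute_factorial(1)
= 8 * 7 * 6 * 5 * 4 * 3 * 2 * 1
= 40320


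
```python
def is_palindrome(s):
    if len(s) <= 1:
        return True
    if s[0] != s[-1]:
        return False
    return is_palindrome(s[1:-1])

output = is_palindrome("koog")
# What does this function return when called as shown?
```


is_palindrome("koog")
"koog": s[0]='k' != s[-1]='g' -> False
= False


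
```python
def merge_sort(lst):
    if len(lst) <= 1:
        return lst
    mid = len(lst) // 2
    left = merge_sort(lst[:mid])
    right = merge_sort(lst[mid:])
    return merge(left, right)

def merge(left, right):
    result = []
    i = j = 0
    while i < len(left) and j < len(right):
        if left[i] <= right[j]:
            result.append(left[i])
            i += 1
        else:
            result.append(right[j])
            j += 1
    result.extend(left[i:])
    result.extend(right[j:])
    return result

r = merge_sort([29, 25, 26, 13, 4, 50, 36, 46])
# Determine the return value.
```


merge_sort([29, 25, 26, 13, 4, 50, 36, 46])
Split into [29, 25, 26, 13] and [4, 50, 36, 46]
Left sorted: [13, 25, 26, 29]
Right sorted: [4, 36, 46, 50]
Merge [13, 25, 26, 29] and [4, 36, 46, 50]
= [4, 13, 25, 26, 29, 36, 46, 50]


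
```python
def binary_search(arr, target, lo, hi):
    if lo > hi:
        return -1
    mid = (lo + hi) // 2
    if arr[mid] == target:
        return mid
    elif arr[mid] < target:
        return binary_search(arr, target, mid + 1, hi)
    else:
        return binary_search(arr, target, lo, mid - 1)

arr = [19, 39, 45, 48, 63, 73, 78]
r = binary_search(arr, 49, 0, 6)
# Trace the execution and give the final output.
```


binary_search(arr, 49, 0, 6)
lo=0, hi=6, mid=3, arr[mid]=48
48 < 49, search right half
lo=4, hi=6, mid=5, arr[mid]=73
73 > 49, search left half
lo=4, hi=4, mid=4, arr[mid]=63
63 > 49, search left half
lo > hi, target not found, return -1
= -1


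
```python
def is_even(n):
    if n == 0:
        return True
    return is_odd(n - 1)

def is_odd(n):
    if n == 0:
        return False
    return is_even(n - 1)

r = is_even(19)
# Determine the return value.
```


is_even(19)
= is_odd(18)
= is_even(17)
= is_odd(16)
= is_even(15)
= is_odd(14)
= is_even(13)
= is_odd(12)
= is_even(11)
= is_odd(10)
= is_even(9)
= is_odd(8)
= is_even(7)
= is_odd(6)
= is_even(5)
= is_odd(4)
= is_even(3)
= is_odd(2)
= is_even(1)
= is_odd(0)
n == 0: return False
= False


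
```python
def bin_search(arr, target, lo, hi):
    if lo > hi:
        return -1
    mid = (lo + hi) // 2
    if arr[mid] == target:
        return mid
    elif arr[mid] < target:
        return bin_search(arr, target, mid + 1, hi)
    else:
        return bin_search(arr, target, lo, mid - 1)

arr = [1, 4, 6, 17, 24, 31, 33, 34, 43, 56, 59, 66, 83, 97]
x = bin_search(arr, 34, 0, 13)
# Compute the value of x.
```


bin_search(arr, 34, 0, 13)
lo=0, hi=13, mid=6, arr[mid]=33
33 < 34, search right half
lo=7, hi=13, mid=10, arr[mid]=59
59 > 34, search left half
lo=7, hi=9, mid=8, arr[mid]=43
43 > 34, search left half
lo=7, hi=7, mid=7, arr[mid]=34
arr[7] == 34, found at index 7
= 7


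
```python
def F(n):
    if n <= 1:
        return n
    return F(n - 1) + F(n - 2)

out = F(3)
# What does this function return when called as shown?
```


F(3)
= F(2) + F(1)
Computing bottom-up: F(0)=0, F(1)=1, F(2)=1, F(3)=2
= 2


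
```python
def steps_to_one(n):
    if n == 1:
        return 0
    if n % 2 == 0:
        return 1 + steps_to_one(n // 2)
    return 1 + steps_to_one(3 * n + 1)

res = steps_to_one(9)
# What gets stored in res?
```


steps_to_one(9)
9 is odd -> 3*9+1 = 28 -> steps_to_one(28)
28 is even -> steps_to_one(14)
14 is even -> steps_to_one(7)
7 is odd -> 3*7+1 = 22 -> steps_to_one(22)
22 is even -> steps_to_one(11)
11 is odd -> 3*11+1 = 34 -> steps_to_one(34)
34 is even -> steps_to_one(17)
17 is odd -> 3*17+1 = 52 -> steps_to_one(52)
52 is even -> steps_to_one(26)
26 is even -> steps_to_one(13)
13 is odd -> 3*13+1 = 40 -> steps_to_one(40)
40 is even -> steps_to_one(20)
20 is even -> steps_to_one(10)
10 is even -> steps_to_one(5)
5 is odd -> 3*5+1 = 16 -> steps_to_one(16)
16 is even -> steps_to_one(8)
8 is even -> steps_to_one(4)
4 is even -> steps_to_one(2)
2 is even -> steps_to_one(1)
Reached 1 after 19 steps
= 19


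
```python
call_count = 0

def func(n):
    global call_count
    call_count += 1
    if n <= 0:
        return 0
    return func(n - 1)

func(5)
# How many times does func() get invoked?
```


func(5) calls func(4) calls ... calls func(0)
Total calls: 5 + 1 (for base case) = 6


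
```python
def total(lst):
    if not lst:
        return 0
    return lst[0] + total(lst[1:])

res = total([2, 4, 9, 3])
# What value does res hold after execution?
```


total([2, 4, 9, 3])
= 2 + total([4, 9, 3])
= 2 + 4 + total([9, 3])
= 2 + 4 + 9 + total([3])
= 2 + 4 + 9 + 3 + total([])
= 2 + 4 + 9 + 3 + 0
= 18


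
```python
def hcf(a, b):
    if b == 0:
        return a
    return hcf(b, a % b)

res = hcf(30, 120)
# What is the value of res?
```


hcf(30, 120)
= hcf(120, 30 % 120) = hcf(120, 30)
= hcf(30, 120 % 30) = hcf(30, 0)
b == 0, return a = 30


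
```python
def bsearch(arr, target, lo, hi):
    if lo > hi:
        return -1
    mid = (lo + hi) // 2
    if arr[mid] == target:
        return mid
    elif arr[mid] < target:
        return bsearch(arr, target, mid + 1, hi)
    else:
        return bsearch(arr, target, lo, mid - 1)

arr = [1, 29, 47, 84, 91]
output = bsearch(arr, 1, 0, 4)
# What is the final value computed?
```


bsearch(arr, 1, 0, 4)
lo=0, hi=4, mid=2, arr[mid]=47
47 > 1, search left half
lo=0, hi=1, mid=0, arr[mid]=1
arr[0] == 1, found at index 0
= 0


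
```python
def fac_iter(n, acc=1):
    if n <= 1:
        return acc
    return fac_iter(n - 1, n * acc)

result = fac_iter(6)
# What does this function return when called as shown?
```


fac_iter(6, 1)
= fac_iter(5, 6 * 1) = fac_iter(5, 6)
= fac_iter(4, 5 * 6) = fac_iter(4, 30)
= fac_iter(3, 4 * 30) = fac_iter(3, 120)
= fac_iter(2, 3 * 120) = fac_iter(2, 360)
= fac_iter(1, 2 * 360) = fac_iter(1, 720)
n <= 1, return acc = 720


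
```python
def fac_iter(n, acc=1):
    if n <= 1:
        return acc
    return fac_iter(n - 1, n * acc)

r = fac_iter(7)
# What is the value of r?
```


fac_iter(7, 1)
= fac_iter(6, 7 * 1) = fac_iter(6, 7)
= fac_iter(5, 6 * 7) = fac_iter(5, 42)
= fac_iter(4, 5 * 42) = fac_iter(4, 210)
= fac_iter(3, 4 * 210) = fac_iter(3, 840)
= fac_iter(2, 3 * 840) = fac_iter(2, 2520)
= fac_iter(1, 2 * 2520) = fac_iter(1, 5040)
n <= 1, return acc = 5040


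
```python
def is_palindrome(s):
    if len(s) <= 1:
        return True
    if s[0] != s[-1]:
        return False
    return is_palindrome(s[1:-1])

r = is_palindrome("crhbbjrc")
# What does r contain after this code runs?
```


is_palindrome("crhbbjrc")
"crhbbjrc": s[0]='c' == s[-1]='c' -> is_palindrome("rhbbjr")
"rhbbjr": s[0]='r' == s[-1]='r' -> is_palindrome("hbbj")
"hbbj": s[0]='h' != s[-1]='j' -> False
= False


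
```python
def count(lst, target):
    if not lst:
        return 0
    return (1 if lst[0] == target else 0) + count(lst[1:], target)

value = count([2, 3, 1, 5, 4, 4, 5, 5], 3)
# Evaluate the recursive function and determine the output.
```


count([2, 3, 1, 5, 4, 4, 5, 5], 3)
lst[0]=2 != 3: 0 + count([3, 1, 5, 4, 4, 5, 5], 3)
lst[0]=3 == 3: 1 + count([1, 5, 4, 4, 5, 5], 3)
lst[0]=1 != 3: 0 + count([5, 4, 4, 5, 5], 3)
lst[0]=5 != 3: 0 + count([4, 4, 5, 5], 3)
lst[0]=4 != 3: 0 + count([4, 5, 5], 3)
lst[0]=4 != 3: 0 + count([5, 5], 3)
lst[0]=5 != 3: 0 + count([5], 3)
lst[0]=5 != 3: 0 + count([], 3)
= 1


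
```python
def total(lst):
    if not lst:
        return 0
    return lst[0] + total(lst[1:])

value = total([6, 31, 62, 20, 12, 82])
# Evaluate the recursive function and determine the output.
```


total([6, 31, 62, 20, 12, 82])
= 6 + total([31, 62, 20, 12, 82])
= 6 + 31 + total([62, 20, 12, 82])
= 6 + 31 + 62 + total([20, 12, 82])
= 6 + 31 + 62 + 20 + total([12, 82])
= 6 + 31 + 62 + 20 + 12 + total([82])
= 6 + 31 + 62 + 20 + 12 + 82 + total([])
= 6 + 31 + 62 + 20 + 12 + 82 + 0
= 213


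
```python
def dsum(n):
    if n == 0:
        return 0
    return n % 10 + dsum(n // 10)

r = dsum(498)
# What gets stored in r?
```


dsum(498)
= 8 + dsum(49)
= 8 + 9 + dsum(4)
= 8 + 9 + 4 + dsum(0)
= 8 + 9 + 4 + 0
= 21


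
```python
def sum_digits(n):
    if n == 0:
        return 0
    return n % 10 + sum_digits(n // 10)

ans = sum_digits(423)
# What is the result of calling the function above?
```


sum_digits(423)
= 3 + sum_digits(42)
= 3 + 2 + sum_digits(4)
= 3 + 2 + 4 + sum_digits(0)
= 3 + 2 + 4 + 0
= 9


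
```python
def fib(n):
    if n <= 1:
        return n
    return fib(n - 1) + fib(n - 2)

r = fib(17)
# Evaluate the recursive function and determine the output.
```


fib(17)
= fib(16) + fib(15)
= (fib(15) + fib(14)) + fib(15)
Computing bottom-up: fib(0)=0, fib(1)=1, fib(2)=1, fib(3)=2, fib(4)=3, fib(5)=5, fib(6)=8, fib(7)=13, fib(8)=21, fib(9)=34, fib(10)=55, fib(11)=89, fib(12)=144, fib(13)=233, fib(14)=377, fib(15)=610, fib(16)=987, fib(17)=1597
= 1597


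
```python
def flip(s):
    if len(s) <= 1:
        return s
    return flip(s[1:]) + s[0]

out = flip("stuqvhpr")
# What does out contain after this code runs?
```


flip("stuqvhpr")
= flip("tuqvhpr") + "s"
= flip("uqvhpr") + "t" + "s"
= flip("qvhpr") + "u" + "t" + "s"
= flip("vhpr") + "q" + "u" + "t" + "s"
= flip("hpr") + "v" + "q" + "u" + "t" + "s"
= flip("pr") + "h" + "v" + "q" + "u" + "t" + "s"
= flip("r") + "p" + "h" + "v" + "q" + "u" + "t" + "s"
= "r" + "p" + "h" + "v" + "q" + "u" + "t" + "s"
= "rphvquts"


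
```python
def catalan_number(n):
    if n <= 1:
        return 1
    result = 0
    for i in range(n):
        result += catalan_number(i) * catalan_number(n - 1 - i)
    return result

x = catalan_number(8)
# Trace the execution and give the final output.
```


catalan_number(8)
= sum of catalan_number(i) * catalan_number(8-1-i) for i in 0..7
First compute sub-values bottom-up:
  catalan_number(0) = 1, catalan_number(1) = 1
  catalan_number(2) = 1*1 + 1*1 = 2
  catalan_number(3) = 1*2 + 1*1 + 2*1 = 5
  catalan_number(4) = 1*5 + 1*2 + 2*1 + 5*1 = 14
  catalan_number(5) = 1*14 + 1*5 + 2*2 + 5*1 + 14*1 = 42
  catalan_number(6) = 1*42 + 1*14 + 2*5 + 5*2 + 14*1 + 42*1 = 132
  catalan_number(7) = 1*132 + 1*42 + 2*14 + 5*5 + 14*2 + 42*1 + 132*1 = 429
Now catalan_number(8):
  catalan_number(0)*catalan_number(7) = 1*429 = 429
  catalan_number(1)*catalan_number(6) = 1*132 = 132
  catalan_number(2)*catalan_number(5) = 2*42 = 84
  catalan_number(3)*catalan_number(4) = 5*14 = 70
  catalan_number(4)*catalan_number(3) = 14*5 = 70
  catalan_number(5)*catalan_number(2) = 42*2 = 84
  catalan_number(6)*catalan_number(1) = 132*1 = 132
  catalan_number(7)*catalan_number(0) = 429*1 = 429
= 429 + 132 + 84 + 70 + 70 + 84 + 132 + 429
= 1430


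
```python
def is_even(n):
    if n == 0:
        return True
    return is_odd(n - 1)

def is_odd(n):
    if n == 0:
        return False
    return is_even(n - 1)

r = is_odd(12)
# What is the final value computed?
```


is_odd(12)
= is_even(11)
= is_odd(10)
= is_even(9)
= is_odd(8)
= is_even(7)
= is_odd(6)
= is_even(5)
= is_odd(4)
= is_even(3)
= is_odd(2)
= is_even(1)
= is_odd(0)
n == 0: return False
= False


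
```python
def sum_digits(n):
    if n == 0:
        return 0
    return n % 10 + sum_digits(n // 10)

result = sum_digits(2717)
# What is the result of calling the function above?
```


sum_digits(2717)
= 7 + sum_digits(271)
= 7 + 1 + sum_digits(27)
= 7 + 1 + 7 + sum_digits(2)
= 7 + 1 + 7 + 2 + sum_digits(0)
= 7 + 1 + 7 + 2 + 0
= 17


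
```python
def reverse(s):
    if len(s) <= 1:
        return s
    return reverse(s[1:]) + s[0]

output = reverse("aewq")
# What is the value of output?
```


reverse("aewq")
= reverse("ewq") + "a"
= reverse("wq") + "e" + "a"
= reverse("q") + "w" + "e" + "a"
= "q" + "w" + "e" + "a"
= "qwea"


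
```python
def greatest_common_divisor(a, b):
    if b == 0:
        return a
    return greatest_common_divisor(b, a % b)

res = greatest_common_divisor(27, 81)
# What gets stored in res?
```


greatest_common_divisor(27, 81)
= greatest_common_divisor(81, 27 % 81) = greatest_common_divisor(81, 27)
= greatest_common_divisor(27, 81 % 27) = greatest_common_divisor(27, 0)
b == 0, return a = 27


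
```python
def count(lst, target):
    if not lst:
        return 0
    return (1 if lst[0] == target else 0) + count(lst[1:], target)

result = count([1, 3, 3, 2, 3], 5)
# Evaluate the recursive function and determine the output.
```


count([1, 3, 3, 2, 3], 5)
lst[0]=1 != 5: 0 + count([3, 3, 2, 3], 5)
lst[0]=3 != 5: 0 + count([3, 2, 3], 5)
lst[0]=3 != 5: 0 + count([2, 3], 5)
lst[0]=2 != 5: 0 + count([3], 5)
lst[0]=3 != 5: 0 + count([], 5)
= 0


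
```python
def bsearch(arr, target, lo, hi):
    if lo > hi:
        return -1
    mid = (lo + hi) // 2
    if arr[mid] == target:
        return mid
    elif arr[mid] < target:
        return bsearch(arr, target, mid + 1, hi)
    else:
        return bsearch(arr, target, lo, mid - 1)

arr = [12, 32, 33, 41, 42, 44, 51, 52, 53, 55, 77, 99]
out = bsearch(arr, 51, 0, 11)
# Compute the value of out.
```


bsearch(arr, 51, 0, 11)
lo=0, hi=11, mid=5, arr[mid]=44
44 < 51, search right half
lo=6, hi=11, mid=8, arr[mid]=53
53 > 51, search left half
lo=6, hi=7, mid=6, arr[mid]=51
arr[6] == 51, found at index 6
= 6


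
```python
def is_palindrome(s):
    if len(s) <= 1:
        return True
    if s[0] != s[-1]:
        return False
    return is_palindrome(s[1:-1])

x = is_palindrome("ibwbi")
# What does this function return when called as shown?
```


is_palindrome("ibwbi")
"ibwbi": s[0]='i' == s[-1]='i' -> is_palindrome("bwb")
"bwb": s[0]='b' == s[-1]='b' -> is_palindrome("w")
"w": len <= 1 -> True
= True


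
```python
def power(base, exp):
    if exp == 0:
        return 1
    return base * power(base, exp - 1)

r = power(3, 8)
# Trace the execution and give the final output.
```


power(3, 8)
= 3 * power(3, 7)
= 3 * 3 * power(3, 6)
= 3 * 3 * 3 * power(3, 5)
= 3 * 3 * 3 * 3 * power(3, 4)
= 3 * 3 * 3 * 3 * 3 * power(3, 3)
= 3 * 3 * 3 * 3 * 3 * 3 * power(3, 2)
= 3 * 3 * 3 * 3 * 3 * 3 * 3 * power(3, 1)
= 3 * 3 * 3 * 3 * 3 * 3 * 3 * 3 * power(3, 0)
= 3 * 3 * 3 * 3 * 3 * 3 * 3 * 3 * 1
= 6561


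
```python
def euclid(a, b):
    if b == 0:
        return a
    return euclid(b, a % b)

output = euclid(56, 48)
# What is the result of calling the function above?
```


euclid(56, 48)
= euclid(48, 56 % 48) = euclid(48, 8)
= euclid(8, 48 % 8) = euclid(8, 0)
b == 0, return a = 8


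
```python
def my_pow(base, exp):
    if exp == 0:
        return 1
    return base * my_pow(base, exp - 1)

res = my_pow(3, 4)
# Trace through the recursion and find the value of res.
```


my_pow(3, 4)
= 3 * my_pow(3, 3)
= 3 * 3 * my_pow(3, 2)
= 3 * 3 * 3 * my_pow(3, 1)
= 3 * 3 * 3 * 3 * my_pow(3, 0)
= 3 * 3 * 3 * 3 * 1
= 81


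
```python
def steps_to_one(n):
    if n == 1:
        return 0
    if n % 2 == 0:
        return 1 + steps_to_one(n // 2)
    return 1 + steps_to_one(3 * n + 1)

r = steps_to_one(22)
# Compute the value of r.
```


steps_to_one(22)
22 is even -> steps_to_one(11)
11 is odd -> 3*11+1 = 34 -> steps_to_one(34)
34 is even -> steps_to_one(17)
17 is odd -> 3*17+1 = 52 -> steps_to_one(52)
52 is even -> steps_to_one(26)
26 is even -> steps_to_one(13)
13 is odd -> 3*13+1 = 40 -> steps_to_one(40)
40 is even -> steps_to_one(20)
20 is even -> steps_to_one(10)
10 is even -> steps_to_one(5)
5 is odd -> 3*5+1 = 16 -> steps_to_one(16)
16 is even -> steps_to_one(8)
8 is even -> steps_to_one(4)
4 is even -> steps_to_one(2)
2 is even -> steps_to_one(1)
Reached 1 after 15 steps
= 15


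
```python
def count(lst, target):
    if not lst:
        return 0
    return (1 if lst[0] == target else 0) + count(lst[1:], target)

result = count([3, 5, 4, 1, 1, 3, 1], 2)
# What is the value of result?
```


count([3, 5, 4, 1, 1, 3, 1], 2)
lst[0]=3 != 2: 0 + count([5, 4, 1, 1, 3, 1], 2)
lst[0]=5 != 2: 0 + count([4, 1, 1, 3, 1], 2)
lst[0]=4 != 2: 0 + count([1, 1, 3, 1], 2)
lst[0]=1 != 2: 0 + count([1, 3, 1], 2)
lst[0]=1 != 2: 0 + count([3, 1], 2)
lst[0]=3 != 2: 0 + count([1], 2)
lst[0]=1 != 2: 0 + count([], 2)
= 0


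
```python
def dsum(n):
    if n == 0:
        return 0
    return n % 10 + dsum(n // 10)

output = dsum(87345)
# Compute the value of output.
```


dsum(87345)
= 5 + dsum(8734)
= 5 + 4 + dsum(873)
= 5 + 4 + 3 + dsum(87)
= 5 + 4 + 3 + 7 + dsum(8)
= 5 + 4 + 3 + 7 + 8 + dsum(0)
= 5 + 4 + 3 + 7 + 8 + 0
= 27


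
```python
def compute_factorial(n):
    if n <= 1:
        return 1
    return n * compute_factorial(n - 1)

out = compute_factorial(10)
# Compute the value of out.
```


compute_factorial(10)
= 10 * compute_factorial(9)
= 10 * 9 * compute_factorial(8)
= 10 * 9 * 8 * compute_factorial(7)
= 10 * 9 * 8 * 7 * compute_factorial(6)
= 10 * 9 * 8 * 7 * 6 * compute_factorial(5)
= 10 * 9 * 8 * 7 * 6 * 5 * compute_factorial(4)
= 10 * 9 * 8 * 7 * 6 * 5 * 4 * compute_factorial(3)
= 10 * 9 * 8 * 7 * 6 * 5 * 4 * 3 * compute_factorial(2)
= 10 * 9 * 8 * 7 * 6 * 5 * 4 * 3 * 2 * compute_factorial(1)
= 10 * 9 * 8 * 7 * 6 * 5 * 4 * 3 * 2 * 1
= 3628800


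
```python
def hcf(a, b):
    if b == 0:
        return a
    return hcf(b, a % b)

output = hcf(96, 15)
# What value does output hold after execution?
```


hcf(96, 15)
= hcf(15, 96 % 15) = hcf(15, 6)
= hcf(6, 15 % 6) = hcf(6, 3)
= hcf(3, 6 % 3) = hcf(3, 0)
b == 0, return a = 3


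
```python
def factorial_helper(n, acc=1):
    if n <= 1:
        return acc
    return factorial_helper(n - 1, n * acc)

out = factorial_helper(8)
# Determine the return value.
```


factorial_helper(8, 1)
= factorial_helper(7, 8 * 1) = factorial_helper(7, 8)
= factorial_helper(6, 7 * 8) = factorial_helper(6, 56)
= factorial_helper(5, 6 * 56) = factorial_helper(5, 336)
= factorial_helper(4, 5 * 336) = factorial_helper(4, 1680)
= factorial_helper(3, 4 * 1680) = factorial_helper(3, 6720)
= factorial_helper(2, 3 * 6720) = factorial_helper(2, 20160)
= factorial_helper(1, 2 * 20160) = factorial_helper(1, 40320)
n <= 1, return acc = 40320


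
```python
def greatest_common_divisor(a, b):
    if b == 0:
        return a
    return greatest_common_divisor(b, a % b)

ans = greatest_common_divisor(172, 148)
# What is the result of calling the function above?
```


greatest_common_divisor(172, 148)
= greatest_common_divisor(148, 172 % 148) = greatest_common_divisor(148, 24)
= greatest_common_divisor(24, 148 % 24) = greatest_common_divisor(24, 4)
= greatest_common_divisor(4, 24 % 4) = greatest_common_divisor(4, 0)
b == 0, return a = 4


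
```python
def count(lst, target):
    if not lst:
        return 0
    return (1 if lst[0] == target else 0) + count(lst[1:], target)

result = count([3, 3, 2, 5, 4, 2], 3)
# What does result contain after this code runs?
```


count([3, 3, 2, 5, 4, 2], 3)
lst[0]=3 == 3: 1 + count([3, 2, 5, 4, 2], 3)
lst[0]=3 == 3: 1 + count([2, 5, 4, 2], 3)
lst[0]=2 != 3: 0 + count([5, 4, 2], 3)
lst[0]=5 != 3: 0 + count([4, 2], 3)
lst[0]=4 != 3: 0 + count([2], 3)
lst[0]=2 != 3: 0 + count([], 3)
= 2


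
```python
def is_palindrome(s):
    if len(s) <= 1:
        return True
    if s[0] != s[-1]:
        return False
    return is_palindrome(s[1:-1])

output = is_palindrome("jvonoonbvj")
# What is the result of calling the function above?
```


is_palindrome("jvonoonbvj")
"jvonoonbvj": s[0]='j' == s[-1]='j' -> is_palindrome("vonoonbv")
"vonoonbv": s[0]='v' == s[-1]='v' -> is_palindrome("onoonb")
"onoonb": s[0]='o' != s[-1]='b' -> False
= False


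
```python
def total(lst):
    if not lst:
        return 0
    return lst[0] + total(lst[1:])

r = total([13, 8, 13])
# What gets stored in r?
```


total([13, 8, 13])
= 13 + total([8, 13])
= 13 + 8 + total([13])
= 13 + 8 + 13 + total([])
= 13 + 8 + 13 + 0
= 34


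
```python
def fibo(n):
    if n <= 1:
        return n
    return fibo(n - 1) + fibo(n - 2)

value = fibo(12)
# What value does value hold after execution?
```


fibo(12)
= fibo(11) + fibo(10)
= (fibo(10) + fibo(9)) + fibo(10)
Computing bottom-up: fibo(0)=0, fibo(1)=1, fibo(2)=1, fibo(3)=2, fibo(4)=3, fibo(5)=5, fibo(6)=8, fibo(7)=13, fibo(8)=21, fibo(9)=34, fibo(10)=55, fibo(11)=89, fibo(12)=144
= 144


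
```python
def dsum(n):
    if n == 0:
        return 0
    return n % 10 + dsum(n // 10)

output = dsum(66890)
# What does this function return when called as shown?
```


dsum(66890)
= 0 + dsum(6689)
= 0 + 9 + dsum(668)
= 0 + 9 + 8 + dsum(66)
= 0 + 9 + 8 + 6 + dsum(6)
= 0 + 9 + 8 + 6 + 6 + dsum(0)
= 0 + 9 + 8 + 6 + 6 + 0
= 29


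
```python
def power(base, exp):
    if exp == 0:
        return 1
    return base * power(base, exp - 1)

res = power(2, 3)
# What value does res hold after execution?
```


power(2, 3)
= 2 * power(2, 2)
= 2 * 2 * power(2, 1)
= 2 * 2 * 2 * power(2, 0)
= 2 * 2 * 2 * 1
= 8


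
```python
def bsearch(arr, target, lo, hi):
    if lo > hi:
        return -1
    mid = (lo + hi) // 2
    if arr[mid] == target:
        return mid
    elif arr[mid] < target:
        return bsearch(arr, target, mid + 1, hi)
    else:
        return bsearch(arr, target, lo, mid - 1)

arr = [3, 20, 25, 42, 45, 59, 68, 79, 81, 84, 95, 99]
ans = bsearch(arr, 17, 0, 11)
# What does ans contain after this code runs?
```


bsearch(arr, 17, 0, 11)
lo=0, hi=11, mid=5, arr[mid]=59
59 > 17, search left half
lo=0, hi=4, mid=2, arr[mid]=25
25 > 17, search left half
lo=0, hi=1, mid=0, arr[mid]=3
3 < 17, search right half
lo=1, hi=1, mid=1, arr[mid]=20
20 > 17, search left half
lo > hi, target not found, return -1
= -1


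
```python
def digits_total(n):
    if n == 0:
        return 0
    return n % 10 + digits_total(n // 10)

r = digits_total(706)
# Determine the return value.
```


digits_total(706)
= 6 + digits_total(70)
= 6 + 0 + digits_total(7)
= 6 + 0 + 7 + digits_total(0)
= 6 + 0 + 7 + 0
= 13


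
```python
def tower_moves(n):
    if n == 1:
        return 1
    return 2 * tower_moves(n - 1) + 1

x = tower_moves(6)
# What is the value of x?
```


tower_moves(6)
= 2 * tower_moves(5) + 1
= 2 * (2 * tower_moves(4) + 1) + 1
= 2 * (2 * (2 * tower_moves(3) + 1) + 1) + 1
= 2 * (2 * (2 * (2 * tower_moves(2) + 1) + 1) + 1) + 1
= 2 * (2 * (2 * (2 * (2 * tower_moves(1) + 1) + 1) + 1) + 1) + 1
Now compute bottom-up:
tower_moves(1) = 1
tower_moves(2) = 2 * 1 + 1 = 3
tower_moves(3) = 2 * 3 + 1 = 7
tower_moves(4) = 2 * 7 + 1 = 15
tower_moves(5) = 2 * 15 + 1 = 31
tower_moves(6) = 2 * 31 + 1 = 63
= 63


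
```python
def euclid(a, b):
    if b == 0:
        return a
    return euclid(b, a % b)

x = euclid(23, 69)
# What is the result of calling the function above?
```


euclid(23, 69)
= euclid(69, 23 % 69) = euclid(69, 23)
= euclid(23, 69 % 23) = euclid(23, 0)
b == 0, return a = 23


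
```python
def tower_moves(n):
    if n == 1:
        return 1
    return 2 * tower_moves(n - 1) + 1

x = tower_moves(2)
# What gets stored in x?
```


tower_moves(2)
= 2 * tower_moves(1) + 1
Now compute bottom-up:
tower_moves(1) = 1
tower_moves(2) = 2 * 1 + 1 = 3
= 3


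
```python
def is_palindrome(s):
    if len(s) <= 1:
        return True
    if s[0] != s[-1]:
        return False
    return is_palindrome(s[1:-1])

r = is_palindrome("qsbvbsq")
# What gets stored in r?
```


is_palindrome("qsbvbsq")
"qsbvbsq": s[0]='q' == s[-1]='q' -> is_palindrome("sbvbs")
"sbvbs": s[0]='s' == s[-1]='s' -> is_palindrome("bvb")
"bvb": s[0]='b' == s[-1]='b' -> is_palindrome("v")
"v": len <= 1 -> True
= True


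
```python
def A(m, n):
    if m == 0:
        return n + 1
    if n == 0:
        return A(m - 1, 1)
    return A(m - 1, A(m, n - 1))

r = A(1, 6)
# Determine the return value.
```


A(1, 6)
= A(0, A(1, 5))
First compute A(1, 5) = 7
= A(0, 7)
= 8


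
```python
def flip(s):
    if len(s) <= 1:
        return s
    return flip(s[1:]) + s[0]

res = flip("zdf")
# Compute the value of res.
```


flip("zdf")
= flip("df") + "z"
= flip("f") + "d" + "z"
= "f" + "d" + "z"
= "fdz"


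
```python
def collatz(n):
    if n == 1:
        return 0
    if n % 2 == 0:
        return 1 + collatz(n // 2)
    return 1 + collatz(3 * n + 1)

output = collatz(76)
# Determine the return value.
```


collatz(76)
76 is even -> collatz(38)
38 is even -> collatz(19)
19 is odd -> 3*19+1 = 58 -> collatz(58)
58 is even -> collatz(29)
29 is odd -> 3*29+1 = 88 -> collatz(88)
88 is even -> collatz(44)
44 is even -> collatz(22)
22 is even -> collatz(11)
11 is odd -> 3*11+1 = 34 -> collatz(34)
34 is even -> collatz(17)
17 is odd -> 3*17+1 = 52 -> collatz(52)
52 is even -> collatz(26)
26 is even -> collatz(13)
13 is odd -> 3*13+1 = 40 -> collatz(40)
40 is even -> collatz(20)
20 is even -> collatz(10)
10 is even -> collatz(5)
5 is odd -> 3*5+1 = 16 -> collatz(16)
16 is even -> collatz(8)
8 is even -> collatz(4)
4 is even -> collatz(2)
2 is even -> collatz(1)
Reached 1 after 22 steps
= 22


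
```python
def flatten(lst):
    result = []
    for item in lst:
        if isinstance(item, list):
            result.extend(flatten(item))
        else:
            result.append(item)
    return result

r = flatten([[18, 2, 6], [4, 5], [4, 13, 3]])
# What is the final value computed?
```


flatten([[18, 2, 6], [4, 5], [4, 13, 3]])
Processing each element:
  [18, 2, 6] is a list -> flatten recursively -> [18, 2, 6]
  [4, 5] is a list -> flatten recursively -> [4, 5]
  [4, 13, 3] is a list -> flatten recursively -> [4, 13, 3]
= [18, 2, 6, 4, 5, 4, 13, 3]


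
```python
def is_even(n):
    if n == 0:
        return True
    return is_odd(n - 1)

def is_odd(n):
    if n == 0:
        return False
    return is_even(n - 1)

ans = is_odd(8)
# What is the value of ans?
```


is_odd(8)
= is_even(7)
= is_odd(6)
= is_even(5)
= is_odd(4)
= is_even(3)
= is_odd(2)
= is_even(1)
= is_odd(0)
n == 0: return False
= False


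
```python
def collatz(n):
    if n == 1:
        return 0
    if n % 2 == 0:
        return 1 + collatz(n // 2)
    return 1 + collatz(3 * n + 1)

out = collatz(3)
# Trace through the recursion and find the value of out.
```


collatz(3)
3 is odd -> 3*3+1 = 10 -> collatz(10)
10 is even -> collatz(5)
5 is odd -> 3*5+1 = 16 -> collatz(16)
16 is even -> collatz(8)
8 is even -> collatz(4)
4 is even -> collatz(2)
2 is even -> collatz(1)
Reached 1 after 7 steps
= 7


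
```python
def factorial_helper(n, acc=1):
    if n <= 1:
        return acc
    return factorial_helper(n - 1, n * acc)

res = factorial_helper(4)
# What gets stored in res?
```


factorial_helper(4, 1)
= factorial_helper(3, 4 * 1) = factorial_helper(3, 4)
= factorial_helper(2, 3 * 4) = factorial_helper(2, 12)
= factorial_helper(1, 2 * 12) = factorial_helper(1, 24)
n <= 1, return acc = 24


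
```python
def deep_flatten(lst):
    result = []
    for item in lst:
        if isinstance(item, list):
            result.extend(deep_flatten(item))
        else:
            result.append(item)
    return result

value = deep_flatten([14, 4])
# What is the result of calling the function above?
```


deep_flatten([14, 4])
Processing each element:
  14 is not a list -> append 14
  4 is not a list -> append 4
= [14, 4]


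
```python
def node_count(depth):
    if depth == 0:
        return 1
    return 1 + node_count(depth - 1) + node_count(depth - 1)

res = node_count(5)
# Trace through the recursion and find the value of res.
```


node_count(5)
= 1 + node_count(4) + node_count(4)
= 1 + 2 * node_count(4)
node_count(k) = 2^(k+1) - 1
node_count(0) = 1
node_count(1) = 3
node_count(2) = 7
node_count(3) = 15
node_count(4) = 31
node_count(5) = 2^6 - 1 = 63


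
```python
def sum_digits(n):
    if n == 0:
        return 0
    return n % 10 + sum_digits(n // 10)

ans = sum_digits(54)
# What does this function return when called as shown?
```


sum_digits(54)
= 4 + sum_digits(5)
= 4 + 5 + sum_digits(0)
= 4 + 5 + 0
= 9


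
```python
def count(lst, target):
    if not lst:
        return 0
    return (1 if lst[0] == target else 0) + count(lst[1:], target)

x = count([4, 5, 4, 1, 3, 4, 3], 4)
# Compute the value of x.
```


count([4, 5, 4, 1, 3, 4, 3], 4)
lst[0]=4 == 4: 1 + count([5, 4, 1, 3, 4, 3], 4)
lst[0]=5 != 4: 0 + count([4, 1, 3, 4, 3], 4)
lst[0]=4 == 4: 1 + count([1, 3, 4, 3], 4)
lst[0]=1 != 4: 0 + count([3, 4, 3], 4)
lst[0]=3 != 4: 0 + count([4, 3], 4)
lst[0]=4 == 4: 1 + count([3], 4)
lst[0]=3 != 4: 0 + count([], 4)
= 3


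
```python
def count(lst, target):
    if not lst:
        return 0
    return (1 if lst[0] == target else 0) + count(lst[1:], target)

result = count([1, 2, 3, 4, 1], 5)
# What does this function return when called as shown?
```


count([1, 2, 3, 4, 1], 5)
lst[0]=1 != 5: 0 + count([2, 3, 4, 1], 5)
lst[0]=2 != 5: 0 + count([3, 4, 1], 5)
lst[0]=3 != 5: 0 + count([4, 1], 5)
lst[0]=4 != 5: 0 + count([1], 5)
lst[0]=1 != 5: 0 + count([], 5)
= 0


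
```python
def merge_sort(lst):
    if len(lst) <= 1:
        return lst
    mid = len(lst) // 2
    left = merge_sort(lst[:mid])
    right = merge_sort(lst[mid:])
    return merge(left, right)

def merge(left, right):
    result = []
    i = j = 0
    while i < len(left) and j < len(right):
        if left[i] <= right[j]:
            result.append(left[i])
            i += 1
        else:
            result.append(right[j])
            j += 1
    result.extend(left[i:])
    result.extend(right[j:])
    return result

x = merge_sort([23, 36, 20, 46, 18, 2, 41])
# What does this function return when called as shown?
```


merge_sort([23, 36, 20, 46, 18, 2, 41])
Split into [23, 36, 20] and [46, 18, 2, 41]
Left sorted: [20, 23, 36]
Right sorted: [2, 18, 41, 46]
Merge [20, 23, 36] and [2, 18, 41, 46]
= [2, 18, 20, 23, 36, 41, 46]
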